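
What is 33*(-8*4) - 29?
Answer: -1085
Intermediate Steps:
33*(-8*4) - 29 = 33*(-32) - 29 = -1056 - 29 = -1085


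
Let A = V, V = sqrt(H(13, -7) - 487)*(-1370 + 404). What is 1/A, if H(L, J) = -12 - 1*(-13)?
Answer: I*sqrt(6)/52164 ≈ 4.6957e-5*I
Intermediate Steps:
H(L, J) = 1 (H(L, J) = -12 + 13 = 1)
V = -8694*I*sqrt(6) (V = sqrt(1 - 487)*(-1370 + 404) = sqrt(-486)*(-966) = (9*I*sqrt(6))*(-966) = -8694*I*sqrt(6) ≈ -21296.0*I)
A = -8694*I*sqrt(6) ≈ -21296.0*I
1/A = 1/(-8694*I*sqrt(6)) = I*sqrt(6)/52164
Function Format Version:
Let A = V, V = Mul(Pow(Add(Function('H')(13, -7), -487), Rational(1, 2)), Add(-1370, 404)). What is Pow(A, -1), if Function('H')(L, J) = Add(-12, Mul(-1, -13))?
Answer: Mul(Rational(1, 52164), I, Pow(6, Rational(1, 2))) ≈ Mul(4.6957e-5, I)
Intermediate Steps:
Function('H')(L, J) = 1 (Function('H')(L, J) = Add(-12, 13) = 1)
V = Mul(-8694, I, Pow(6, Rational(1, 2))) (V = Mul(Pow(Add(1, -487), Rational(1, 2)), Add(-1370, 404)) = Mul(Pow(-486, Rational(1, 2)), -966) = Mul(Mul(9, I, Pow(6, Rational(1, 2))), -966) = Mul(-8694, I, Pow(6, Rational(1, 2))) ≈ Mul(-21296., I))
A = Mul(-8694, I, Pow(6, Rational(1, 2))) ≈ Mul(-21296., I)
Pow(A, -1) = Pow(Mul(-8694, I, Pow(6, Rational(1, 2))), -1) = Mul(Rational(1, 52164), I, Pow(6, Rational(1, 2)))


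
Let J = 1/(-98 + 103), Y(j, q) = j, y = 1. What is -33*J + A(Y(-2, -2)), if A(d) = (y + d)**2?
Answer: -28/5 ≈ -5.6000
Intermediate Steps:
J = 1/5 ≈ 0.20000
A(d) = (1 + d)**2
-33*J + A(Y(-2, -2)) = -33*1/5 + (1 - 2)**2 = -33/5 + (-1)**2 = -33/5 + 1 = -28/5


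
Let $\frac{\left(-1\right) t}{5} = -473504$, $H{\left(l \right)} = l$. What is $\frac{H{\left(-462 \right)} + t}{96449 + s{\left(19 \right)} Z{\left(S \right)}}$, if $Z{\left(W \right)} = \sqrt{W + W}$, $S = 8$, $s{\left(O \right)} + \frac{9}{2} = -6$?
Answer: $\frac{2367058}{96407} \approx 24.553$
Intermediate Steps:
$s{\left(O \right)} = - \frac{21}{2}$ ($s{\left(O \right)} = - \frac{9}{2} - 6 = - \frac{21}{2}$)
$Z{\left(W \right)} = \sqrt{2} \sqrt{W}$ ($Z{\left(W \right)} = \sqrt{2 W} = \sqrt{2} \sqrt{W}$)
$t = 2367520$ ($t = \left(-5\right) \left(-473504\right) = 2367520$)
$\frac{H{\left(-462 \right)} + t}{96449 + s{\left(19 \right)} Z{\left(S \right)}} = \frac{-462 + 2367520}{96449 - \frac{21 \sqrt{2} \sqrt{8}}{2}} = \frac{2367058}{96449 - \frac{21 \sqrt{2} \cdot 2 \sqrt{2}}{2}} = \frac{2367058}{96449 - 42} = \frac{2367058}{96407}$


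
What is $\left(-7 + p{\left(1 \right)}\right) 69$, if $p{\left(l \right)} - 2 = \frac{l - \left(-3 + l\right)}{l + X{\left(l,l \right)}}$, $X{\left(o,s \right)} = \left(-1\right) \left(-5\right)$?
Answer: $- \frac{621}{2} \approx -310.5$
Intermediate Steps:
$X{\left(o,s \right)} = 5$
$p{\left(l \right)} = 2 + \frac{3}{5 + l}$ ($p{\left(l \right)} = 2 + \frac{l - \left(-3 + l\right)}{l + 5} = 2 + \frac{3}{5 + l}$)
$\left(-7 + p{\left(1 \right)}\right) 69 = \left(-7 + \frac{13 + 2 \cdot 1}{5 + 1}\right) 69 = \left(-7 + \frac{13 + 2}{6}\right) 69 = \left(-7 + \frac{1}{6} \cdot 15\right) 69 = \left(-7 + \frac{5}{2}\right) 69 = \left(- \frac{9}{2}\right) 69 = - \frac{621}{2}$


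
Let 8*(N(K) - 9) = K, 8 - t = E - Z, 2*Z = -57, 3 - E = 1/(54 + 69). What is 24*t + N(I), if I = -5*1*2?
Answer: -91193/164 ≈ -556.05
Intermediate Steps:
I = -10 (I = -5*2 = -10)
E = 368/123 (E = 3 - 1/(54 + 69) = 3 - 1/123 = 368/123 ≈ 2.9919)
Z = -57/2 (Z = (½)*(-57) = -57/2 ≈ -28.500)
t = -5779/246 (t = 8 - (368/123 - 1*(-57/2)) = 8 - (368/123 + 57/2) = 8 - 1*7747/246 = 8 - 7747/246 = -5779/246 ≈ -23.492)
N(K) = 9 + K/8
24*t + N(I) = 24*(-5779/246) + (9 + (⅛)*(-10)) = -23116/41 + (9 - 5/4) = -23116/41 + 31/4 = -91193/164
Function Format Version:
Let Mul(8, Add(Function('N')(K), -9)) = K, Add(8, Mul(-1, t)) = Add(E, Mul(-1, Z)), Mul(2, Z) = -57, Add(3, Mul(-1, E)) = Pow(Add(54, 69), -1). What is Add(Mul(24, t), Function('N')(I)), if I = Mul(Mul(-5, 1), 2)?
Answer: Rational(-91193, 164) ≈ -556.05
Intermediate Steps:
I = -10 (I = Mul(-5, 2) = -10)
E = Rational(368, 123) (E = Add(3, Mul(-1, Pow(Add(54, 69), -1))) = Add(3, Mul(-1, Pow(123, -1))) = Add(3, Mul(-1, Rational(1, 123))) = Add(3, Rational(-1, 123)) = Rational(368, 123) ≈ 2.9919)
Z = Rational(-57, 2) (Z = Mul(Rational(1, 2), -57) = Rational(-57, 2) ≈ -28.500)
t = Rational(-5779, 246) (t = Add(8, Mul(-1, Add(Rational(368, 123), Mul(-1, Rational(-57, 2))))) = Add(8, Mul(-1, Add(Rational(368, 123), Rational(57, 2)))) = Add(8, Mul(-1, Rational(7747, 246))) = Add(8, Rational(-7747, 246)) = Rational(-5779, 246) ≈ -23.492)
Function('N')(K) = Add(9, Mul(Rational(1, 8), K))
Add(Mul(24, t), Function('N')(I)) = Add(Mul(24, Rational(-5779, 246)), Add(9, Mul(Rational(1, 8), -10))) = Add(Rational(-23116, 41), Add(9, Rational(-5, 4))) = Add(Rational(-23116, 41), Rational(31, 4)) = Rational(-91193, 164)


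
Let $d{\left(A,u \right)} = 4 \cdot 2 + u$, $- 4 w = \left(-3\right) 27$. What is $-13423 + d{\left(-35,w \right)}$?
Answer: $- \frac{53579}{4} \approx -13395.0$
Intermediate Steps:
$w = \frac{81}{4}$ ($w = - \frac{\left(-3\right) 27}{4} = \left(- \frac{1}{4}\right) \left(-81\right) = \frac{81}{4} \approx 20.25$)
$d{\left(A,u \right)} = 8 + u$
$-13423 + d{\left(-35,w \right)} = -13423 + \left(8 + \frac{81}{4}\right) = -13423 + \frac{113}{4} = - \frac{53579}{4}$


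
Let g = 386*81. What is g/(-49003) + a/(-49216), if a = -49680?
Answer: 55980099/150733228 ≈ 0.37139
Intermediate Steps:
g = 31266
g/(-49003) + a/(-49216) = 31266/(-49003) - 49680/(-49216) = 31266*(-1/49003) - 49680*(-1/49216) = -31266/49003 + 3105/3076 = 55980099/150733228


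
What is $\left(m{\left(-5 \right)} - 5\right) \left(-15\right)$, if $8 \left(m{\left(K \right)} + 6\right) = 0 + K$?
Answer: $\frac{1395}{8} \approx 174.38$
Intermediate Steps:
$m{\left(K \right)} = -6 + \frac{K}{8}$ ($m{\left(K \right)} = -6 + \frac{0 + K}{8} = -6 + \frac{K}{8}$)
$\left(m{\left(-5 \right)} - 5\right) \left(-15\right) = \left(\left(-6 + \frac{1}{8} \left(-5\right)\right) - 5\right) \left(-15\right) = \left(\left(-6 - \frac{5}{8}\right) - 5\right) \left(-15\right) = \left(- \frac{53}{8} - 5\right) \left(-15\right) = \left(- \frac{93}{8}\right) \left(-15\right) = \frac{1395}{8}$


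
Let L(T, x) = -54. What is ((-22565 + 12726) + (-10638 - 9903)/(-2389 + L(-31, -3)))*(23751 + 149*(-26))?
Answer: -477368735272/2443 ≈ -1.9540e+8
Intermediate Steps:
((-22565 + 12726) + (-10638 - 9903)/(-2389 + L(-31, -3)))*(23751 + 149*(-26)) = ((-22565 + 12726) + (-10638 - 9903)/(-2389 - 54))*(23751 + 149*(-26)) = (-9839 - 20541/(-2443))*(23751 - 3874) = (-9839 - 20541*(-1/2443))*19877 = (-9839 + 20541/2443)*19877 = -24016136/2443*19877 = -477368735272/2443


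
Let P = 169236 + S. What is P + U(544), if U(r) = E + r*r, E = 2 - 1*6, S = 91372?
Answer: 556540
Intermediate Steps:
E = -4 (E = 2 - 6 = -4)
P = 260608 (P = 169236 + 91372 = 260608)
U(r) = -4 + r² (U(r) = -4 + r*r = -4 + r²)
P + U(544) = 260608 + (-4 + 544²) = 260608 + (-4 + 295936) = 260608 + 295932 = 556540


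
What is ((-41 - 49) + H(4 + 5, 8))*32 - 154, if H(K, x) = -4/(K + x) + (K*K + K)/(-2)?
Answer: -76186/17 ≈ -4481.5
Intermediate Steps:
H(K, x) = -4/(K + x) - K/2 - K²/2 (H(K, x) = -4/(K + x) + (K² + K)*(-½) = -4/(K + x) + (K + K²)*(-½) = -4/(K + x) + (-K/2 - K²/2) = -4/(K + x) - K/2 - K²/2)
((-41 - 49) + H(4 + 5, 8))*32 - 154 = ((-41 - 49) + (-8 - (4 + 5)² - (4 + 5)³ - 1*(4 + 5)*8 - 1*8*(4 + 5)²)/(2*((4 + 5) + 8)))*32 - 154 = (-90 + (-8 - 1*9² - 1*9³ - 1*9*8 - 1*8*9²)/(2*(9 + 8)))*32 - 154 = (-90 + (½)*(-8 - 1*81 - 1*729 - 72 - 1*8*81)/17)*32 - 154 = (-90 + (½)*(1/17)*(-8 - 81 - 729 - 72 - 648))*32 - 154 = (-90 + (½)*(1/17)*(-1538))*32 - 154 = (-90 - 769/17)*32 - 154 = -2299/17*32 - 154 = -73568/17 - 154 = -76186/17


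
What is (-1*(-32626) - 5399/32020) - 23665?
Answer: 286925821/32020 ≈ 8960.8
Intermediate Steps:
(-1*(-32626) - 5399/32020) - 23665 = (32626 - 5399*1/32020) - 23665 = (32626 - 5399/32020) - 23665 = 1044679121/32020 - 23665 = 286925821/32020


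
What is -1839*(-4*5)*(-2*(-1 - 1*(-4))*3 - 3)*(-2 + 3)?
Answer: -772380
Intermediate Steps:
-1839*(-4*5)*(-2*(-1 - 1*(-4))*3 - 3)*(-2 + 3) = -(-36780)*(-2*(-1 + 4)*3 - 3)*1 = -(-36780)*(-2*3*3 - 3)*1 = -(-36780)*(-6*3 - 3)*1 = -(-36780)*(-18 - 3)*1 = -(-36780)*(-21*1) = -(-36780)*(-21) = -1839*420 = -772380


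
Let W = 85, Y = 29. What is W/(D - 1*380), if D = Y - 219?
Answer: -17/114 ≈ -0.14912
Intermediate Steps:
D = -190 (D = 29 - 219 = -190)
W/(D - 1*380) = 85/(-190 - 1*380) = 85/(-190 - 380) = 85/(-570) = 85*(-1/570) = -17/114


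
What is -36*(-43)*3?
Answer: 4644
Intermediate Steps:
-36*(-43)*3 = 1548*3 = 4644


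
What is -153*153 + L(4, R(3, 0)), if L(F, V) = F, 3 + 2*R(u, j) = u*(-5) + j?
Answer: -23405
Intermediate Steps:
R(u, j) = -3/2 + j/2 - 5*u/2 (R(u, j) = -3/2 + (u*(-5) + j)/2 = -3/2 + (-5*u + j)/2 = -3/2 + (j - 5*u)/2 = -3/2 + (j/2 - 5*u/2) = -3/2 + j/2 - 5*u/2)
-153*153 + L(4, R(3, 0)) = -153*153 + 4 = -23409 + 4 = -23405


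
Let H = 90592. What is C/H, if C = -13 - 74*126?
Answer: -9337/90592 ≈ -0.10307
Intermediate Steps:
C = -9337 (C = -13 - 9324 = -9337)
C/H = -9337/90592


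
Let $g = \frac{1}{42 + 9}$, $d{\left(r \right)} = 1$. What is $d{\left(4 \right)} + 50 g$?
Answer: $\frac{101}{51} \approx 1.9804$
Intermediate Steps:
$g = \frac{1}{51} \approx 0.019608$
$d{\left(4 \right)} + 50 g = 1 + 50 \cdot \frac{1}{51} = 1 + \frac{50}{51} = \frac{101}{51}$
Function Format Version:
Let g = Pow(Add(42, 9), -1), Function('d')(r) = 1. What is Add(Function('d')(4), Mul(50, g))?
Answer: Rational(101, 51) ≈ 1.9804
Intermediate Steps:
g = Rational(1, 51) (g = Pow(51, -1) = Rational(1, 51) ≈ 0.019608)
Add(Function('d')(4), Mul(50, g)) = Add(1, Mul(50, Rational(1, 51))) = Add(1, Rational(50, 51)) = Rational(101, 51)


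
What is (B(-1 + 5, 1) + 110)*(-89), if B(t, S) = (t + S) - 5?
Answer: -9790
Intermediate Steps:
B(t, S) = -5 + S + t (B(t, S) = (S + t) - 5 = -5 + S + t)
(B(-1 + 5, 1) + 110)*(-89) = ((-5 + 1 + (-1 + 5)) + 110)*(-89) = ((-5 + 1 + 4) + 110)*(-89) = (0 + 110)*(-89) = 110*(-89) = -9790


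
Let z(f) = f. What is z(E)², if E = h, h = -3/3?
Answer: 1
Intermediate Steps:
h = -1 (h = -3*⅓ = -1)
E = -1
z(E)² = (-1)² = 1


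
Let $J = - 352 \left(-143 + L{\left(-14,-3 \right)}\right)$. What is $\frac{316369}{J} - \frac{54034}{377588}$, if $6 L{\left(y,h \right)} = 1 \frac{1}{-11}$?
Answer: $\frac{87552745775}{14256212528} \approx 6.1414$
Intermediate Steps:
$L{\left(y,h \right)} = - \frac{1}{66}$ ($L{\left(y,h \right)} = \frac{1 \frac{1}{-11}}{6} = \frac{1 \left(- \frac{1}{11}\right)}{6} = \frac{1}{6} \left(- \frac{1}{11}\right) = - \frac{1}{66}$)
$J = \frac{151024}{3}$ ($J = - 352 \left(-143 - \frac{1}{66}\right) = \left(-352\right) \left(- \frac{9439}{66}\right) = \frac{151024}{3} \approx 50341.0$)
$\frac{316369}{J} - \frac{54034}{377588} = \frac{316369}{\frac{151024}{3}} - \frac{54034}{377588} = 316369 \cdot \frac{3}{151024} - \frac{27017}{188794} = \frac{949107}{151024} - \frac{27017}{188794} = \frac{87552745775}{14256212528}$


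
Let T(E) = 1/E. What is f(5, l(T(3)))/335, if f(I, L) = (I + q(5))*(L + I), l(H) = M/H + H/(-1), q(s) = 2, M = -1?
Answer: 7/201 ≈ 0.034826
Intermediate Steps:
l(H) = -H - 1/H (l(H) = -1/H + H/(-1) = -1/H + H*(-1) = -1/H - H = -H - 1/H)
f(I, L) = (2 + I)*(I + L) (f(I, L) = (I + 2)*(L + I) = (2 + I)*(I + L))
f(5, l(T(3)))/335 = (5² + 2*5 + 2*(-1/3 - 1/(1/3)) + 5*(-1/3 - 1/(1/3)))/335 = (25 + 10 + 2*(-1*⅓ - 1/⅓) + 5*(-1*⅓ - 1/⅓))*(1/335) = (25 + 10 + 2*(-⅓ - 1*3) + 5*(-⅓ - 1*3))*(1/335) = (25 + 10 + 2*(-⅓ - 3) + 5*(-⅓ - 3))*(1/335) = (25 + 10 + 2*(-10/3) + 5*(-10/3))*(1/335) = (25 + 10 - 20/3 - 50/3)*(1/335) = (35/3)*(1/335) = 7/201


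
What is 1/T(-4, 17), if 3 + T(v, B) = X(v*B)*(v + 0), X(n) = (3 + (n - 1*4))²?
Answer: -1/19047 ≈ -5.2502e-5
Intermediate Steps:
X(n) = (-1 + n)² (X(n) = (3 + (n - 4))² = (3 + (-4 + n))² = (-1 + n)²)
T(v, B) = -3 + v*(-1 + B*v)² (T(v, B) = -3 + (-1 + v*B)²*(v + 0) = -3 + (-1 + B*v)²*v = -3 + v*(-1 + B*v)²)
1/T(-4, 17) = 1/(-3 - 4*(-1 + 17*(-4))²) = 1/(-3 - 4*(-1 - 68)²) = 1/(-3 - 4*(-69)²) = 1/(-3 - 4*4761) = 1/(-3 - 19044) = 1/(-19047) = -1/19047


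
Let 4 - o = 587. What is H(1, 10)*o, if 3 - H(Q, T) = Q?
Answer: -1166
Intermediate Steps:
o = -583 (o = 4 - 1*587 = 4 - 587 = -583)
H(Q, T) = 3 - Q
H(1, 10)*o = (3 - 1*1)*(-583) = (3 - 1)*(-583) = 2*(-583) = -1166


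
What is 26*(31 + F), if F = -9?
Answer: 572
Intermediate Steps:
26*(31 + F) = 26*(31 - 9) = 26*22 = 572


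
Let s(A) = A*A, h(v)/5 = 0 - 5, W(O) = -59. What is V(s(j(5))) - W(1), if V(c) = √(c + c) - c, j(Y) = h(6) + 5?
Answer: -341 + 20*√2 ≈ -312.72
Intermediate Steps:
h(v) = -25 (h(v) = 5*(0 - 5) = 5*(-5) = -25)
j(Y) = -20 (j(Y) = -25 + 5 = -20)
s(A) = A²
V(c) = -c + √2*√c (V(c) = √(2*c) - c = √2*√c - c = -c + √2*√c)
V(s(j(5))) - W(1) = (-1*(-20)² + √2*√((-20)²)) - 1*(-59) = (-1*400 + √2*√400) + 59 = (-400 + √2*20) + 59 = (-400 + 20*√2) + 59 = -341 + 20*√2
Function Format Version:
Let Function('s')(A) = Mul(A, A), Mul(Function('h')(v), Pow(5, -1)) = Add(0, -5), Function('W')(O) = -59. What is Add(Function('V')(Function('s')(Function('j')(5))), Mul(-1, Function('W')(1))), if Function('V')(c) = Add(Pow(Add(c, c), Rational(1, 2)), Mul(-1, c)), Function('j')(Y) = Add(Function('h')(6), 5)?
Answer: Add(-341, Mul(20, Pow(2, Rational(1, 2)))) ≈ -312.72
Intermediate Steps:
Function('h')(v) = -25 (Function('h')(v) = Mul(5, Add(0, -5)) = Mul(5, -5) = -25)
Function('j')(Y) = -20 (Function('j')(Y) = Add(-25, 5) = -20)
Function('s')(A) = Pow(A, 2)
Function('V')(c) = Add(Mul(-1, c), Mul(Pow(2, Rational(1, 2)), Pow(c, Rational(1, 2)))) (Function('V')(c) = Add(Pow(Mul(2, c), Rational(1, 2)), Mul(-1, c)) = Add(Mul(Pow(2, Rational(1, 2)), Pow(c, Rational(1, 2))), Mul(-1, c)) = Add(Mul(-1, c), Mul(Pow(2, Rational(1, 2)), Pow(c, Rational(1, 2)))))
Add(Function('V')(Function('s')(Function('j')(5))), Mul(-1, Function('W')(1))) = Add(Add(Mul(-1, Pow(-20, 2)), Mul(Pow(2, Rational(1, 2)), Pow(Pow(-20, 2), Rational(1, 2)))), Mul(-1, -59)) = Add(Add(Mul(-1, 400), Mul(Pow(2, Rational(1, 2)), Pow(400, Rational(1, 2)))), 59) = Add(Add(-400, Mul(Pow(2, Rational(1, 2)), 20)), 59) = Add(Add(-400, Mul(20, Pow(2, Rational(1, 2)))), 59) = Add(-341, Mul(20, Pow(2, Rational(1, 2))))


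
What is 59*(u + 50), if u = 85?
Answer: 7965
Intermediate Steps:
59*(u + 50) = 59*(85 + 50) = 59*135 = 7965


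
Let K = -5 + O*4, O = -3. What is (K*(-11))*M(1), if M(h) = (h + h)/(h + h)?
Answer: 187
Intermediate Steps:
M(h) = 1 (M(h) = (2*h)/((2*h)) = (2*h)*(1/(2*h)) = 1)
K = -17 (K = -5 - 3*4 = -5 - 12 = -17)
(K*(-11))*M(1) = -17*(-11)*1 = 187*1 = 187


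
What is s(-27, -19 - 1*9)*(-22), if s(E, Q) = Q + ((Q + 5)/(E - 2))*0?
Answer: 616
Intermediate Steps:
s(E, Q) = Q (s(E, Q) = Q + ((5 + Q)/(-2 + E))*0 = Q + 0 = Q)
s(-27, -19 - 1*9)*(-22) = (-19 - 1*9)*(-22) = (-19 - 9)*(-22) = -28*(-22) = 616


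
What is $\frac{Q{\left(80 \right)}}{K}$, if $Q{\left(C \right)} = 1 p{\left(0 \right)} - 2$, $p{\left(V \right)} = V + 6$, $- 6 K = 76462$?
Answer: $- \frac{12}{38231} \approx -0.00031388$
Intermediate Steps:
$K = - \frac{38231}{3}$ ($K = \left(- \frac{1}{6}\right) 76462 = - \frac{38231}{3} \approx -12744.0$)
$p{\left(V \right)} = 6 + V$
$Q{\left(C \right)} = 4$ ($Q{\left(C \right)} = 1 \left(6 + 0\right) - 2 = 1 \cdot 6 - 2 = 6 - 2 = 4$)
$\frac{Q{\left(80 \right)}}{K} = \frac{4}{- \frac{38231}{3}} = 4 \left(- \frac{3}{38231}\right) = - \frac{12}{38231}$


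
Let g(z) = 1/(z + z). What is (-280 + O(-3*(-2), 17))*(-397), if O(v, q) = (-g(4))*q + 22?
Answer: 826157/8 ≈ 1.0327e+5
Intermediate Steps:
g(z) = 1/(2*z)
O(v, q) = 22 - q/8 (O(v, q) = (-1/(2*4))*q + 22 = (-1*1/8)*q + 22 = -q/8 + 22 = 22 - q/8)
(-280 + O(-3*(-2), 17))*(-397) = (-280 + (22 - 1/8*17))*(-397) = (-280 + (22 - 17/8))*(-397) = (-280 + 159/8)*(-397) = -2081/8*(-397) = 826157/8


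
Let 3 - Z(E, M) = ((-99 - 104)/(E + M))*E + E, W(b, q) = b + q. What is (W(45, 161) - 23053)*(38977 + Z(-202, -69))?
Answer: -243533666816/271 ≈ -8.9865e+8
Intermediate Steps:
Z(E, M) = 3 - E + 203*E/(E + M) (Z(E, M) = 3 - (((-99 - 104)/(E + M))*E + E) = 3 - ((-203/(E + M))*E + E) = 3 - (-203*E/(E + M) + E) = 3 - (E - 203*E/(E + M)) = 3 + (-E + 203*E/(E + M)) = 3 - E + 203*E/(E + M))
(W(45, 161) - 23053)*(38977 + Z(-202, -69)) = ((45 + 161) - 23053)*(38977 + (-1*(-202)**2 + 3*(-69) + 206*(-202) - 1*(-202)*(-69))/(-202 - 69)) = (206 - 23053)*(38977 + (-1*40804 - 207 - 41612 - 13938)/(-271)) = -22847*(38977 - (-40804 - 207 - 41612 - 13938)/271) = -22847*(38977 - 1/271*(-96561)) = -22847*(38977 + 96561/271) = -22847*10659328/271 = -243533666816/271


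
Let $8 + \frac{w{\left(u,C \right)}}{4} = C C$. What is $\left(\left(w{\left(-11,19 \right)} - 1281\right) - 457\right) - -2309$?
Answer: $1983$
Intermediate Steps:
$w{\left(u,C \right)} = -32 + 4 C^{2}$ ($w{\left(u,C \right)} = -32 + 4 C C = -32 + 4 C^{2}$)
$\left(\left(w{\left(-11,19 \right)} - 1281\right) - 457\right) - -2309 = \left(\left(\left(-32 + 4 \cdot 19^{2}\right) - 1281\right) - 457\right) - -2309 = \left(\left(\left(-32 + 4 \cdot 361\right) - 1281\right) - 457\right) + 2309 = \left(\left(\left(-32 + 1444\right) - 1281\right) - 457\right) + 2309 = \left(\left(1412 - 1281\right) - 457\right) + 2309 = \left(131 - 457\right) + 2309 = -326 + 2309 = 1983$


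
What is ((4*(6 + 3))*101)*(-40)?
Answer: -145440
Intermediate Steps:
((4*(6 + 3))*101)*(-40) = ((4*9)*101)*(-40) = (36*101)*(-40) = 3636*(-40) = -145440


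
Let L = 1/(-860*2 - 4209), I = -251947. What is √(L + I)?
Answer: 2*I*√373448441/77 ≈ 501.94*I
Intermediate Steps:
L = -1/5929 (L = 1/(-1720 - 4209) = 1/(-5929) = -1/5929 ≈ -0.00016866)
√(L + I) = √(-1/5929 - 251947) = √(-1493793764/5929) = 2*I*√373448441/77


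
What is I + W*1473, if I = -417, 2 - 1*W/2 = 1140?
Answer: -3352965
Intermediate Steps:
W = -2276 (W = 4 - 2*1140 = 4 - 2280 = -2276)
I + W*1473 = -417 - 2276*1473 = -417 - 3352548 = -3352965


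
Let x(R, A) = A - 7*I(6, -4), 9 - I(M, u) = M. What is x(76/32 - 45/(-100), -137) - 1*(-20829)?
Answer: 20671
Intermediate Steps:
I(M, u) = 9 - M
x(R, A) = -21 + A (x(R, A) = A - 7*(9 - 1*6) = A - 7*(9 - 6) = A - 7*3 = A - 21 = -21 + A)
x(76/32 - 45/(-100), -137) - 1*(-20829) = (-21 - 137) - 1*(-20829) = -158 + 20829 = 20671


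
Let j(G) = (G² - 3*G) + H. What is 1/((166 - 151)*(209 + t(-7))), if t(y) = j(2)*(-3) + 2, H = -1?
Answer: 1/3300 ≈ 0.00030303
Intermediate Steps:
j(G) = -1 + G² - 3*G (j(G) = (G² - 3*G) - 1 = -1 + G² - 3*G)
t(y) = 11 (t(y) = (-1 + 2² - 3*2)*(-3) + 2 = (-1 + 4 - 6)*(-3) + 2 = -3*(-3) + 2 = 9 + 2 = 11)
1/((166 - 151)*(209 + t(-7))) = 1/((166 - 151)*(209 + 11)) = 1/(15*220) = 1/3300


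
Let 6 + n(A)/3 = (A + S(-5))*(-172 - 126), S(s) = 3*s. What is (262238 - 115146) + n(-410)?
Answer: 527024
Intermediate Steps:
n(A) = 13392 - 894*A (n(A) = -18 + 3*((A + 3*(-5))*(-172 - 126)) = -18 + 3*((A - 15)*(-298)) = -18 + 3*((-15 + A)*(-298)) = -18 + 3*(4470 - 298*A) = -18 + (13410 - 894*A) = 13392 - 894*A)
(262238 - 115146) + n(-410) = (262238 - 115146) + (13392 - 894*(-410)) = 147092 + (13392 + 366540) = 147092 + 379932 = 527024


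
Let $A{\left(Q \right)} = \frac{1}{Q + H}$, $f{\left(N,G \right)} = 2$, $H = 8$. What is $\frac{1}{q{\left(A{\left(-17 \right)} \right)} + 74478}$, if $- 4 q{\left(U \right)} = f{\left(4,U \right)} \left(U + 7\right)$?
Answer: $\frac{9}{670271} \approx 1.3427 \cdot 10^{-5}$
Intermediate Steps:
$A{\left(Q \right)} = \frac{1}{8 + Q}$ ($A{\left(Q \right)} = \frac{1}{Q + 8} = \frac{1}{8 + Q}$)
$q{\left(U \right)} = - \frac{7}{2} - \frac{U}{2}$ ($q{\left(U \right)} = - \frac{2 \left(U + 7\right)}{4} = - \frac{2 \left(7 + U\right)}{4} = - \frac{14 + 2 U}{4} = - \frac{7}{2} - \frac{U}{2}$)
$\frac{1}{q{\left(A{\left(-17 \right)} \right)} + 74478} = \frac{1}{\left(- \frac{7}{2} - \frac{1}{2 \left(8 - 17\right)}\right) + 74478} = \frac{1}{\left(- \frac{7}{2} - \frac{1}{2 \left(-9\right)}\right) + 74478} = \frac{1}{\left(- \frac{7}{2} - - \frac{1}{18}\right) + 74478} = \frac{1}{\left(- \frac{7}{2} + \frac{1}{18}\right) + 74478} = \frac{1}{- \frac{31}{9} + 74478} = \frac{1}{\frac{670271}{9}} = \frac{9}{670271}$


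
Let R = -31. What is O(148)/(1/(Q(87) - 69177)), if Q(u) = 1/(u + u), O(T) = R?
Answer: 373140707/174 ≈ 2.1445e+6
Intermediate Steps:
O(T) = -31
Q(u) = 1/(2*u)
O(148)/(1/(Q(87) - 69177)) = -31/(1/((½)/87 - 69177)) = -31/(1/((½)*(1/87) - 69177)) = -31/(1/(1/174 - 69177)) = -31/(1/(-12036797/174)) = -31/(-174/12036797) = -31*(-12036797/174) = 373140707/174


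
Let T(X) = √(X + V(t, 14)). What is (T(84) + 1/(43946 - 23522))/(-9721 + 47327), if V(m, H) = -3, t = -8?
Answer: 183817/768064944 ≈ 0.00023932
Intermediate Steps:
T(X) = √(-3 + X) (T(X) = √(X - 3) = √(-3 + X))
(T(84) + 1/(43946 - 23522))/(-9721 + 47327) = (√(-3 + 84) + 1/(43946 - 23522))/(-9721 + 47327) = (√81 + 1/20424)/37606 = (9 + 1/20424)*(1/37606) = (183817/20424)*(1/37606) = 183817/768064944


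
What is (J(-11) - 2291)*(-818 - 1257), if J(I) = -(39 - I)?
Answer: 4857575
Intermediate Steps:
J(I) = -39 + I
(J(-11) - 2291)*(-818 - 1257) = ((-39 - 11) - 2291)*(-818 - 1257) = (-50 - 2291)*(-2075) = -2341*(-2075) = 4857575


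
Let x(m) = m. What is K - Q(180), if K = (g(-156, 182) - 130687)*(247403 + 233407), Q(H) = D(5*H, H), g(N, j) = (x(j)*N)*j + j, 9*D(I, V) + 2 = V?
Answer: -22925328999388/9 ≈ -2.5473e+12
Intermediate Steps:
D(I, V) = -2/9 + V/9
g(N, j) = j + N*j² (g(N, j) = (j*N)*j + j = (N*j)*j + j = N*j² + j = j + N*j²)
Q(H) = -2/9 + H/9
K = -2547258777690 (K = (182*(1 - 156*182) - 130687)*(247403 + 233407) = (182*(1 - 28392) - 130687)*480810 = (182*(-28391) - 130687)*480810 = (-5167162 - 130687)*480810 = -5297849*480810 = -2547258777690)
K - Q(180) = -2547258777690 - (-2/9 + (⅑)*180) = -2547258777690 - (-2/9 + 20) = -2547258777690 - 1*178/9 = -2547258777690 - 178/9 = -22925328999388/9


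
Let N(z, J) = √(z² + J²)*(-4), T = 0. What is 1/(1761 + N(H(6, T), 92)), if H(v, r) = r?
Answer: 1/1393 ≈ 0.00071787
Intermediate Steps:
N(z, J) = -4*√(J² + z²) (N(z, J) = √(J² + z²)*(-4) = -4*√(J² + z²))
1/(1761 + N(H(6, T), 92)) = 1/(1761 - 4*√(92² + 0²)) = 1/(1761 - 4*√(8464 + 0)) = 1/(1761 - 4*√8464) = 1/(1761 - 4*92) = 1/(1761 - 368) = 1/1393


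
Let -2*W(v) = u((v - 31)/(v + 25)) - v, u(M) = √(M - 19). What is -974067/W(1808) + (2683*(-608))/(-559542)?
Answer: 2*(-498169747314057*I + 2039080*√2423226)/(279771*(5*√2423226 + 3314064*I)) ≈ -1074.6 - 2.5306*I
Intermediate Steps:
u(M) = √(-19 + M)
W(v) = v/2 - √(-19 + (-31 + v)/(25 + v))/2 (W(v) = -(√(-19 + (v - 31)/(v + 25)) - v)/2 = -(√(-19 + (-31 + v)/(25 + v)) - v)/2 = v/2 - √(-19 + (-31 + v)/(25 + v))/2)
-974067/W(1808) + (2683*(-608))/(-559542) = -974067/((½)*1808 - √2*√((-253 - 9*1808)/(25 + 1808))/2) + (2683*(-608))/(-559542) = -974067/(904 - √2*√((-253 - 16272)/1833)/2) - 1631264*(-1/559542) = -974067/(904 - √2*√((1/1833)*(-16525))/2) + 815632/279771 = -974067/(904 - √2*√(-16525/1833)/2) + 815632/279771 = -974067/(904 - √2*5*I*√1211613/1833/2) + 815632/279771 = -974067/(904 - 5*I*√2423226/3666) + 815632/279771 = 815632/279771 - 974067/(904 - 5*I*√2423226/3666)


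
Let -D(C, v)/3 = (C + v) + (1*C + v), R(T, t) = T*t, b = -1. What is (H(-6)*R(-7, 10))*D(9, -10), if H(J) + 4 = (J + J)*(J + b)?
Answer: -33600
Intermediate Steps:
H(J) = -4 + 2*J*(-1 + J) (H(J) = -4 + (J + J)*(J - 1) = -4 + (2*J)*(-1 + J) = -4 + 2*J*(-1 + J))
D(C, v) = -6*C - 6*v (D(C, v) = -3*((C + v) + (1*C + v)) = -3*((C + v) + (C + v)) = -3*(2*C + 2*v) = -6*C - 6*v)
(H(-6)*R(-7, 10))*D(9, -10) = ((-4 - 2*(-6) + 2*(-6)²)*(-7*10))*(-6*9 - 6*(-10)) = ((-4 + 12 + 2*36)*(-70))*(-54 + 60) = ((-4 + 12 + 72)*(-70))*6 = (80*(-70))*6 = -5600*6 = -33600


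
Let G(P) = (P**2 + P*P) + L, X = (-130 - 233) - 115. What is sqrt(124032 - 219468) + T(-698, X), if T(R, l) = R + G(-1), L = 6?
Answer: -690 + 6*I*sqrt(2651) ≈ -690.0 + 308.93*I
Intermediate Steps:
X = -478 (X = -363 - 115 = -478)
G(P) = 6 + 2*P**2 (G(P) = (P**2 + P*P) + 6 = (P**2 + P**2) + 6 = 2*P**2 + 6 = 6 + 2*P**2)
T(R, l) = 8 + R (T(R, l) = R + (6 + 2*(-1)**2) = R + (6 + 2*1) = R + (6 + 2) = R + 8 = 8 + R)
sqrt(124032 - 219468) + T(-698, X) = sqrt(124032 - 219468) + (8 - 698) = sqrt(-95436) - 690 = 6*I*sqrt(2651) - 690 = -690 + 6*I*sqrt(2651)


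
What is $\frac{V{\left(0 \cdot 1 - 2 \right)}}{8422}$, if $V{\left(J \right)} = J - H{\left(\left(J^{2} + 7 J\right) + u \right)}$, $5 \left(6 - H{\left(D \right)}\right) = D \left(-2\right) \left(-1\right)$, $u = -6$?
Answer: $- \frac{36}{21055} \approx -0.0017098$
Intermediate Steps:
$H{\left(D \right)} = 6 - \frac{2 D}{5}$ ($H{\left(D \right)} = 6 - \frac{D \left(-2\right) \left(-1\right)}{5} = 6 - \frac{- 2 D \left(-1\right)}{5} = 6 - \frac{2 D}{5}$)
$V{\left(J \right)} = - \frac{42}{5} + \frac{2 J^{2}}{5} + \frac{19 J}{5}$ ($V{\left(J \right)} = J - \left(6 - \frac{2 \left(\left(J^{2} + 7 J\right) - 6\right)}{5}\right) = J - \left(6 - \frac{2 \left(-6 + J^{2} + 7 J\right)}{5}\right) = J - \left(6 - \left(- \frac{12}{5} + \frac{2 J^{2}}{5} + \frac{14 J}{5}\right)\right) = J - \left(\frac{42}{5} - \frac{14 J}{5} - \frac{2 J^{2}}{5}\right) = J + \left(- \frac{42}{5} + \frac{2 J^{2}}{5} + \frac{14 J}{5}\right) = - \frac{42}{5} + \frac{2 J^{2}}{5} + \frac{19 J}{5}$)
$\frac{V{\left(0 \cdot 1 - 2 \right)}}{8422} = \frac{- \frac{42}{5} + \frac{2 \left(0 \cdot 1 - 2\right)^{2}}{5} + \frac{19 \left(0 \cdot 1 - 2\right)}{5}}{8422} = \left(- \frac{42}{5} + \frac{2 \left(0 - 2\right)^{2}}{5} + \frac{19 \left(0 - 2\right)}{5}\right) \frac{1}{8422} = \left(- \frac{42}{5} + \frac{2 \left(-2\right)^{2}}{5} + \frac{19}{5} \left(-2\right)\right) \frac{1}{8422} = \left(- \frac{42}{5} + \frac{2}{5} \cdot 4 - \frac{38}{5}\right) \frac{1}{8422} = \left(- \frac{42}{5} + \frac{8}{5} - \frac{38}{5}\right) \frac{1}{8422} = \left(- \frac{72}{5}\right) \frac{1}{8422} = - \frac{36}{21055}$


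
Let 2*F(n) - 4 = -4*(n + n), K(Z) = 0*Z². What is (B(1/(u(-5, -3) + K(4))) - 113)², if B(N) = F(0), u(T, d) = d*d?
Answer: 12321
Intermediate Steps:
K(Z) = 0
u(T, d) = d²
F(n) = 2 - 4*n (F(n) = 2 + (-4*(n + n))/2 = 2 + (-8*n)/2 = 2 - 4*n)
B(N) = 2 (B(N) = 2 - 4*0 = 2 + 0 = 2)
(B(1/(u(-5, -3) + K(4))) - 113)² = (2 - 113)² = (-111)² = 12321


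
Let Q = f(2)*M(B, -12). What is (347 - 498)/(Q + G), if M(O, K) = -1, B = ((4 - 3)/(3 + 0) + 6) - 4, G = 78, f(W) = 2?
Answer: -151/76 ≈ -1.9868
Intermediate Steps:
B = 7/3 (B = (1/3 + 6) - 4 = (1*(⅓) + 6) - 4 = (⅓ + 6) - 4 = 19/3 - 4 = 7/3 ≈ 2.3333)
Q = -2 (Q = 2*(-1) = -2)
(347 - 498)/(Q + G) = (347 - 498)/(-2 + 78) = -151/76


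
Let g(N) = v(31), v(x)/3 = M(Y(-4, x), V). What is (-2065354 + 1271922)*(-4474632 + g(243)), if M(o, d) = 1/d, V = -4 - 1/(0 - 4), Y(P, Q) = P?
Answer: 17751584258848/5 ≈ 3.5503e+12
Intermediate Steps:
V = -15/4 (V = -4 - 1/(-4) = -4 - 1*(-¼) = -4 + ¼ = -15/4 ≈ -3.7500)
v(x) = -⅘ (v(x) = 3/(-15/4) = 3*(-4/15) = -⅘)
g(N) = -⅘
(-2065354 + 1271922)*(-4474632 + g(243)) = (-2065354 + 1271922)*(-4474632 - ⅘) = -793432*(-22373164/5) = 17751584258848/5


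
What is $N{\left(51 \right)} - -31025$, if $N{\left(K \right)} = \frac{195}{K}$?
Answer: $\frac{527490}{17} \approx 31029.0$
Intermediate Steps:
$N{\left(51 \right)} - -31025 = \frac{195}{51} - -31025 = 195 \cdot \frac{1}{51} + 31025 = \frac{65}{17} + 31025 = \frac{527490}{17}$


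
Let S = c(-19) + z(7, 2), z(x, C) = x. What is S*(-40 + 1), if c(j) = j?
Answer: 468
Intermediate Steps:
S = -12 (S = -19 + 7 = -12)
S*(-40 + 1) = -12*(-40 + 1) = -12*(-39) = 468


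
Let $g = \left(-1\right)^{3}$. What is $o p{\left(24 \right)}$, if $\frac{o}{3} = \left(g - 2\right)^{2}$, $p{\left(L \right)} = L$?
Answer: $648$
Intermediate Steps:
$g = -1$
$o = 27$ ($o = 3 \left(-1 - 2\right)^{2} = 3 \left(-3\right)^{2} = 3 \cdot 9 = 27$)
$o p{\left(24 \right)} = 27 \cdot 24 = 648$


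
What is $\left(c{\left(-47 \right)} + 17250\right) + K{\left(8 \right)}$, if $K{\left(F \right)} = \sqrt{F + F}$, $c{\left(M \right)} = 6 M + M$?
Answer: $16925$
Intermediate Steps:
$c{\left(M \right)} = 7 M$
$K{\left(F \right)} = \sqrt{2} \sqrt{F}$ ($K{\left(F \right)} = \sqrt{2 F} = \sqrt{2} \sqrt{F}$)
$\left(c{\left(-47 \right)} + 17250\right) + K{\left(8 \right)} = \left(7 \left(-47\right) + 17250\right) + \sqrt{2} \sqrt{8} = \left(-329 + 17250\right) + \sqrt{2} \cdot 2 \sqrt{2} = 16921 + 4 = 16925$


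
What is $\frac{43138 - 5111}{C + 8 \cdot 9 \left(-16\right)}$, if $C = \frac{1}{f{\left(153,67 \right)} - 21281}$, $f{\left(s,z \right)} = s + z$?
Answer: $- \frac{800886647}{24262273} \approx -33.01$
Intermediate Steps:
$C = - \frac{1}{21061}$ ($C = \frac{1}{\left(153 + 67\right) - 21281} = \frac{1}{220 - 21281} = \frac{1}{-21061} = - \frac{1}{21061} \approx -4.7481 \cdot 10^{-5}$)
$\frac{43138 - 5111}{C + 8 \cdot 9 \left(-16\right)} = \frac{43138 - 5111}{- \frac{1}{21061} + 8 \cdot 9 \left(-16\right)} = \frac{38027}{- \frac{1}{21061} + 72 \left(-16\right)} = \frac{38027}{- \frac{1}{21061} - 1152} = \frac{38027}{- \frac{24262273}{21061}} = 38027 \left(- \frac{21061}{24262273}\right) = - \frac{800886647}{24262273}$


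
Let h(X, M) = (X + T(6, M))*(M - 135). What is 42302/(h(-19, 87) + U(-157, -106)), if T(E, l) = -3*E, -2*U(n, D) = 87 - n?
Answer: 21151/827 ≈ 25.576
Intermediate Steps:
U(n, D) = -87/2 + n/2 (U(n, D) = -(87 - n)/2 = -87/2 + n/2)
h(X, M) = (-135 + M)*(-18 + X) (h(X, M) = (X - 3*6)*(M - 135) = (X - 18)*(-135 + M) = (-18 + X)*(-135 + M) = (-135 + M)*(-18 + X))
42302/(h(-19, 87) + U(-157, -106)) = 42302/((2430 - 135*(-19) - 18*87 + 87*(-19)) + (-87/2 + (½)*(-157))) = 42302/((2430 + 2565 - 1566 - 1653) + (-87/2 - 157/2)) = 42302/(1776 - 122) = 42302/1654 = 42302*(1/1654) = 21151/827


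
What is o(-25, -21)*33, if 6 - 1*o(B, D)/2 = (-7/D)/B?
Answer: 9922/25 ≈ 396.88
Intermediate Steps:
o(B, D) = 12 + 14/(B*D) (o(B, D) = 12 - 2*(-7/D)/B = 12 - (-14)/(B*D) = 12 + 14/(B*D))
o(-25, -21)*33 = (12 + 14/(-25*(-21)))*33 = (12 + 14*(-1/25)*(-1/21))*33 = (12 + 2/75)*33 = (902/75)*33 = 9922/25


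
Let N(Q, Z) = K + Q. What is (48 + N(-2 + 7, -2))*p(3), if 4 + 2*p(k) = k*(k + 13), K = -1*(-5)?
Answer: 1276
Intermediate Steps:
K = 5
p(k) = -2 + k*(13 + k)/2 (p(k) = -2 + (k*(k + 13))/2 = -2 + (k*(13 + k))/2 = -2 + k*(13 + k)/2)
N(Q, Z) = 5 + Q
(48 + N(-2 + 7, -2))*p(3) = (48 + (5 + (-2 + 7)))*(-2 + (1/2)*3**2 + (13/2)*3) = (48 + (5 + 5))*(-2 + (1/2)*9 + 39/2) = (48 + 10)*(-2 + 9/2 + 39/2) = 58*22 = 1276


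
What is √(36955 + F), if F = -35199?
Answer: 2*√439 ≈ 41.905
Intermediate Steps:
√(36955 + F) = √(36955 - 35199) = √1756 = 2*√439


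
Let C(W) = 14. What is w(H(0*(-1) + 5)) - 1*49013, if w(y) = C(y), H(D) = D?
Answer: -48999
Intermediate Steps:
w(y) = 14
w(H(0*(-1) + 5)) - 1*49013 = 14 - 1*49013 = 14 - 49013 = -48999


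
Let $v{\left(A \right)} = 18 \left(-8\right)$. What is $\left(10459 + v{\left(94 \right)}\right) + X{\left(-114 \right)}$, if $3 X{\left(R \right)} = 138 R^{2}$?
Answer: $608131$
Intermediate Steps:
$X{\left(R \right)} = 46 R^{2}$ ($X{\left(R \right)} = \frac{138 R^{2}}{3} = 46 R^{2}$)
$v{\left(A \right)} = -144$
$\left(10459 + v{\left(94 \right)}\right) + X{\left(-114 \right)} = \left(10459 - 144\right) + 46 \left(-114\right)^{2} = 10315 + 46 \cdot 12996 = 10315 + 597816 = 608131$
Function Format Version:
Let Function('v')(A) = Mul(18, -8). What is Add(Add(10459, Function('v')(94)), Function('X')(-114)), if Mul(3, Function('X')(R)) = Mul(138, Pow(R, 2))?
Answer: 608131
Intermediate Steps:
Function('X')(R) = Mul(46, Pow(R, 2)) (Function('X')(R) = Mul(Rational(1, 3), Mul(138, Pow(R, 2))) = Mul(46, Pow(R, 2)))
Function('v')(A) = -144
Add(Add(10459, Function('v')(94)), Function('X')(-114)) = Add(Add(10459, -144), Mul(46, Pow(-114, 2))) = Add(10315, Mul(46, 12996)) = Add(10315, 597816) = 608131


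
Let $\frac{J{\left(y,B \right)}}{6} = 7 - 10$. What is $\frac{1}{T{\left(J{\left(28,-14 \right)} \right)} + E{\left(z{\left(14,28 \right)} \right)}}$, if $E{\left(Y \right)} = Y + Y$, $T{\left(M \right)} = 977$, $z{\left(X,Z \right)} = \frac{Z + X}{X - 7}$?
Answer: $\frac{1}{989} \approx 0.0010111$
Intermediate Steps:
$J{\left(y,B \right)} = -18$ ($J{\left(y,B \right)} = 6 \left(7 - 10\right) = 6 \left(-3\right) = -18$)
$z{\left(X,Z \right)} = \frac{X + Z}{-7 + X}$
$E{\left(Y \right)} = 2 Y$
$\frac{1}{T{\left(J{\left(28,-14 \right)} \right)} + E{\left(z{\left(14,28 \right)} \right)}} = \frac{1}{977 + 2 \frac{14 + 28}{-7 + 14}} = \frac{1}{977 + 2 \cdot \frac{1}{7} \cdot 42} = \frac{1}{977 + 2 \cdot 6} = \frac{1}{977 + 12} = \frac{1}{989}$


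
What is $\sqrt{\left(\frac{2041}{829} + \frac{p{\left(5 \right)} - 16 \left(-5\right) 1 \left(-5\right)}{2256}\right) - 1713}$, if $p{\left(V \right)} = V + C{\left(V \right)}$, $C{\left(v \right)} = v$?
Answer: $\frac{i \sqrt{41552903416846}}{155852} \approx 41.361 i$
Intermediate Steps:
$p{\left(V \right)} = 2 V$ ($p{\left(V \right)} = V + V = 2 V$)
$\sqrt{\left(\frac{2041}{829} + \frac{p{\left(5 \right)} - 16 \left(-5\right) 1 \left(-5\right)}{2256}\right) - 1713} = \sqrt{\left(\frac{2041}{829} + \frac{2 \cdot 5 - 16 \left(-5\right) 1 \left(-5\right)}{2256}\right) - 1713} = \sqrt{\left(2041 \cdot \frac{1}{829} + \left(10 - 16 \left(\left(-5\right) \left(-5\right)\right)\right) \frac{1}{2256}\right) - 1713} = \sqrt{\left(\frac{2041}{829} + \left(10 - 400\right) \frac{1}{2256}\right) - 1713} = \sqrt{\left(\frac{2041}{829} - \frac{65}{376}\right) - 1713} = \sqrt{\frac{713531}{311704} - 1713} = \sqrt{- \frac{533235421}{311704}} = \frac{i \sqrt{41552903416846}}{155852}$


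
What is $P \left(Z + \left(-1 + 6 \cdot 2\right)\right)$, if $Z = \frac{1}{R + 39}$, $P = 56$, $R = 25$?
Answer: $\frac{4935}{8} \approx 616.88$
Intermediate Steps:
$Z = \frac{1}{64}$ ($Z = \frac{1}{25 + 39} = \frac{1}{64} \approx 0.015625$)
$P \left(Z + \left(-1 + 6 \cdot 2\right)\right) = 56 \left(\frac{1}{64} + \left(-1 + 6 \cdot 2\right)\right) = 56 \left(\frac{1}{64} + \left(-1 + 12\right)\right) = 56 \left(\frac{1}{64} + 11\right) = 56 \cdot \frac{705}{64} = \frac{4935}{8}$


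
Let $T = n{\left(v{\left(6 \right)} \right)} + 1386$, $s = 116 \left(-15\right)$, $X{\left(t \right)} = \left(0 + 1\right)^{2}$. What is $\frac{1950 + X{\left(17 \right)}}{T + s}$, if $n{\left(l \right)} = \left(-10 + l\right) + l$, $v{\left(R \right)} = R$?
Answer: $- \frac{1951}{352} \approx -5.5426$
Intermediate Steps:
$X{\left(t \right)} = 1$ ($X{\left(t \right)} = 1^{2} = 1$)
$s = -1740$
$n{\left(l \right)} = -10 + 2 l$
$T = 1388$ ($T = \left(-10 + 2 \cdot 6\right) + 1386 = \left(-10 + 12\right) + 1386 = 2 + 1386 = 1388$)
$\frac{1950 + X{\left(17 \right)}}{T + s} = \frac{1950 + 1}{1388 - 1740} = \frac{1951}{-352} = 1951 \left(- \frac{1}{352}\right) = - \frac{1951}{352}$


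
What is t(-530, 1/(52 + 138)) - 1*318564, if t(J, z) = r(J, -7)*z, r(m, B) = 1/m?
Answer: -32079394801/100700 ≈ -3.1856e+5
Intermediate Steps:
t(J, z) = z/J
t(-530, 1/(52 + 138)) - 1*318564 = 1/((52 + 138)*(-530)) - 1*318564 = -1/530/190 - 318564 = (1/190)*(-1/530) - 318564 = -1/100700 - 318564 = -32079394801/100700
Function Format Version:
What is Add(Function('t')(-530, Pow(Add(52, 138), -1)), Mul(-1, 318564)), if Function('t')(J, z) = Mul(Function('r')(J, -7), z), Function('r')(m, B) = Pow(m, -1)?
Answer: Rational(-32079394801, 100700) ≈ -3.1856e+5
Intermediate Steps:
Function('t')(J, z) = Mul(z, Pow(J, -1)) (Function('t')(J, z) = Mul(Pow(J, -1), z) = Mul(z, Pow(J, -1)))
Add(Function('t')(-530, Pow(Add(52, 138), -1)), Mul(-1, 318564)) = Add(Mul(Pow(Add(52, 138), -1), Pow(-530, -1)), Mul(-1, 318564)) = Add(Mul(Pow(190, -1), Rational(-1, 530)), -318564) = Add(Mul(Rational(1, 190), Rational(-1, 530)), -318564) = Add(Rational(-1, 100700), -318564) = Rational(-32079394801, 100700)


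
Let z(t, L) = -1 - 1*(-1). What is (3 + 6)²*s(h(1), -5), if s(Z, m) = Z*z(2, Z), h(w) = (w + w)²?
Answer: 0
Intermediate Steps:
h(w) = 4*w² (h(w) = (2*w)² = 4*w²)
z(t, L) = 0 (z(t, L) = -1 + 1 = 0)
s(Z, m) = 0 (s(Z, m) = Z*0 = 0)
(3 + 6)²*s(h(1), -5) = (3 + 6)²*0 = 9²*0 = 81*0 = 0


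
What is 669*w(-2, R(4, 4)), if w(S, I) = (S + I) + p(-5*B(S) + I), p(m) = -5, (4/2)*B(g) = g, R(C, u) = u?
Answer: -2007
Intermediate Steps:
B(g) = g/2
w(S, I) = -5 + I + S (w(S, I) = (S + I) - 5 = (I + S) - 5 = -5 + I + S)
669*w(-2, R(4, 4)) = 669*(-5 + 4 - 2) = 669*(-3) = -2007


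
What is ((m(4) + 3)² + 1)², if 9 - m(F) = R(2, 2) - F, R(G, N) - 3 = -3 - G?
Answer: 105625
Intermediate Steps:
R(G, N) = -G (R(G, N) = 3 + (-3 - G) = -G)
m(F) = 11 + F (m(F) = 9 - (-1*2 - F) = 9 - (-2 - F) = 9 + (2 + F) = 11 + F)
((m(4) + 3)² + 1)² = (((11 + 4) + 3)² + 1)² = ((15 + 3)² + 1)² = (18² + 1)² = (324 + 1)² = 325² = 105625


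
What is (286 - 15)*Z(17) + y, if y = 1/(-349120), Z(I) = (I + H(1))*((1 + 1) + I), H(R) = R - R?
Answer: 30559520959/349120 ≈ 87533.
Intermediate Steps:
H(R) = 0
Z(I) = I*(2 + I) (Z(I) = (I + 0)*((1 + 1) + I) = I*(2 + I))
y = -1/349120 ≈ -2.8643e-6
(286 - 15)*Z(17) + y = (286 - 15)*(17*(2 + 17)) - 1/349120 = 271*(17*19) - 1/349120 = 271*323 - 1/349120 = 87533 - 1/349120 = 30559520959/349120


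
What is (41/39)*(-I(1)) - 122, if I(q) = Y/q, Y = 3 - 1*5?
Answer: -4676/39 ≈ -119.90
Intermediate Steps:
Y = -2 (Y = 3 - 5 = -2)
I(q) = -2/q
(41/39)*(-I(1)) - 122 = (41/39)*(-(-2)/1) - 122 = (41*(1/39))*(-(-2)) - 122 = 41*(-1*(-2))/39 - 122 = (41/39)*2 - 122 = 82/39 - 122 = -4676/39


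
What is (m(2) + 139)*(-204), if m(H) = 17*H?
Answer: -35292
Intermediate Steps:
(m(2) + 139)*(-204) = (17*2 + 139)*(-204) = (34 + 139)*(-204) = 173*(-204) = -35292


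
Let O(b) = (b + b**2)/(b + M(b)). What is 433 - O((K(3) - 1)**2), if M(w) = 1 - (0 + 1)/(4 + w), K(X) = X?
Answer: 16727/39 ≈ 428.90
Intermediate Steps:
M(w) = 1 - 1/(4 + w)
O(b) = (b + b**2)/(b + (3 + b)/(4 + b))
433 - O((K(3) - 1)**2) = 433 - (3 - 1)**2*(1 + (3 - 1)**2)*(4 + (3 - 1)**2)/(3 + (3 - 1)**2 + (3 - 1)**2*(4 + (3 - 1)**2)) = 433 - 2**2*(1 + 2**2)*(4 + 2**2)/(3 + 2**2 + 2**2*(4 + 2**2)) = 433 - 4*(1 + 4)*(4 + 4)/(3 + 4 + 4*(4 + 4)) = 433 - 4*5*8/(3 + 4 + 4*8) = 433 - 4*5*8/(3 + 4 + 32) = 433 - 4*5*8/39 = 433 - 1*160/39 = 433 - 160/39 = 16727/39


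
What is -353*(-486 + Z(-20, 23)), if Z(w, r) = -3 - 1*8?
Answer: 175441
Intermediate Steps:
Z(w, r) = -11 (Z(w, r) = -3 - 8 = -11)
-353*(-486 + Z(-20, 23)) = -353*(-486 - 11) = -353*(-497) = 175441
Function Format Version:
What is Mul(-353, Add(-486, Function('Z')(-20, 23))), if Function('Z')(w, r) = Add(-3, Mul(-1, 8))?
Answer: 175441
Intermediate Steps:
Function('Z')(w, r) = -11 (Function('Z')(w, r) = Add(-3, -8) = -11)
Mul(-353, Add(-486, Function('Z')(-20, 23))) = Mul(-353, Add(-486, -11)) = Mul(-353, -497) = 175441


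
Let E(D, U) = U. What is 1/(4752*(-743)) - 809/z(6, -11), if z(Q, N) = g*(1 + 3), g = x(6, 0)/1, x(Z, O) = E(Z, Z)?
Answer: -119015227/3530736 ≈ -33.708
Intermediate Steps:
x(Z, O) = Z
g = 6 (g = 6/1 = 6*1 = 6)
z(Q, N) = 24 (z(Q, N) = 6*(1 + 3) = 6*4 = 24)
1/(4752*(-743)) - 809/z(6, -11) = 1/(4752*(-743)) - 809/24 = (1/4752)*(-1/743) - 809*1/24 = -1/3530736 - 809/24 = -119015227/3530736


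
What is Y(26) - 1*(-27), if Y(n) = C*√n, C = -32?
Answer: 27 - 32*√26 ≈ -136.17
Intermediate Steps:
Y(n) = -32*√n
Y(26) - 1*(-27) = -32*√26 - 1*(-27) = -32*√26 + 27 = 27 - 32*√26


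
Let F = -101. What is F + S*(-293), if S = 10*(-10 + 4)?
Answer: 17479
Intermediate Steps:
S = -60 (S = 10*(-6) = -60)
F + S*(-293) = -101 - 60*(-293) = -101 + 17580 = 17479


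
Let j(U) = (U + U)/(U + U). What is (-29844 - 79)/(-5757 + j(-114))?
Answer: 29923/5756 ≈ 5.1986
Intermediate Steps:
j(U) = 1 (j(U) = (2*U)/((2*U)) = (2*U)*(1/(2*U)) = 1)
(-29844 - 79)/(-5757 + j(-114)) = (-29844 - 79)/(-5757 + 1) = -29923/(-5756) = -29923*(-1/5756) = 29923/5756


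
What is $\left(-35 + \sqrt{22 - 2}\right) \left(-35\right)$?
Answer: $1225 - 70 \sqrt{5} \approx 1068.5$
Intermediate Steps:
$\left(-35 + \sqrt{22 - 2}\right) \left(-35\right) = \left(-35 + \sqrt{20}\right) \left(-35\right) = \left(-35 + 2 \sqrt{5}\right) \left(-35\right) = 1225 - 70 \sqrt{5}$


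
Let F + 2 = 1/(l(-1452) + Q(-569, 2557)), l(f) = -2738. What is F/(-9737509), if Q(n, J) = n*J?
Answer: 2915343/14194084481539 ≈ 2.0539e-7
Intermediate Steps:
Q(n, J) = J*n
F = -2915343/1457671 (F = -2 + 1/(-2738 + 2557*(-569)) = -2 + 1/(-2738 - 1454933) = -2 + 1/(-1457671) = -2 - 1/1457671 = -2915343/1457671 ≈ -2.0000)
F/(-9737509) = -2915343/1457671/(-9737509) = -2915343/1457671*(-1/9737509) = 2915343/14194084481539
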